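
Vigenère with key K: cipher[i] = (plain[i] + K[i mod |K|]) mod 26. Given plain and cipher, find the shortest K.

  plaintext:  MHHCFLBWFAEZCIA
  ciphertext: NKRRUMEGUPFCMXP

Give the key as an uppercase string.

BDKPP

  i= 0: N-M =  1 → B
  i= 1: K-H =  3 → D
  i= 2: R-H = 10 → K
  i= 3: R-C = 15 → P
  i= 4: U-F = 15 → P
  i= 5: M-L =  1 → B
  i= 6: E-B =  3 → D
  i= 7: G-W = 10 → K
  i= 8: U-F = 15 → P
  i= 9: P-A = 15 → P
  i=10: F-E =  1 → B
  i=11: C-Z =  3 → D
  i=12: M-C = 10 → K
  i=13: X-I = 15 → P
  i=14: P-A = 15 → P
  shifts repeat with period 5: BDKPP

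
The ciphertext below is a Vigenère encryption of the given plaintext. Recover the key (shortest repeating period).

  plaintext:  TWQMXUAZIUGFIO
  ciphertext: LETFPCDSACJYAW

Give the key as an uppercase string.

SIDT

  i= 0: L-T = 18 → S
  i= 1: E-W =  8 → I
  i= 2: T-Q =  3 → D
  i= 3: F-M = 19 → T
  i= 4: P-X = 18 → S
  i= 5: C-U =  8 → I
  i= 6: D-A =  3 → D
  i= 7: S-Z = 19 → T
  i= 8: A-I = 18 → S
  i= 9: C-U =  8 → I
  i=10: J-G =  3 → D
  i=11: Y-F = 19 → T
  i=12: A-I = 18 → S
  i=13: W-O =  8 → I
  shifts repeat with period 4: SIDT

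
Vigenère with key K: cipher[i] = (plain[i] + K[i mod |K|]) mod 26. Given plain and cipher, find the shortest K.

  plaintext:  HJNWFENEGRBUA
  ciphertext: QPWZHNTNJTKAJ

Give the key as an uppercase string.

JGJDC

  i= 0: Q-H =  9 → J
  i= 1: P-J =  6 → G
  i= 2: W-N =  9 → J
  i= 3: Z-W =  3 → D
  i= 4: H-F =  2 → C
  i= 5: N-E =  9 → J
  i= 6: T-N =  6 → G
  i= 7: N-E =  9 → J
  i= 8: J-G =  3 → D
  i= 9: T-R =  2 → C
  i=10: K-B =  9 → J
  i=11: A-U =  6 → G
  i=12: J-A =  9 → J
  shifts repeat with period 5: JGJDC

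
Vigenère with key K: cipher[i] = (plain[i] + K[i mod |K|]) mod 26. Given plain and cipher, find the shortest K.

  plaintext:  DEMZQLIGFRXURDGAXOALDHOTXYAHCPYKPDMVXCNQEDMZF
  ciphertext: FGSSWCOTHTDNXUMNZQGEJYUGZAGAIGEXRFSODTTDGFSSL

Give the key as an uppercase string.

CCGTGRGN

  i= 0: F-D =  2 → C
  i= 1: G-E =  2 → C
  i= 2: S-M =  6 → G
  i= 3: S-Z = 19 → T
  i= 4: W-Q =  6 → G
  i= 5: C-L = 17 → R
  i= 6: O-I =  6 → G
  i= 7: T-G = 13 → N
  i= 8: H-F =  2 → C
  i= 9: T-R =  2 → C
  i=10: D-X =  6 → G
  i=11: N-U = 19 → T
  i=12: X-R =  6 → G
  i=13: U-D = 17 → R
  i=14: M-G =  6 → G
  i=15: N-A = 13 → N
  i=16: Z-X =  2 → C
  i=17: Q-O =  2 → C
  i=18: G-A =  6 → G
  i=19: E-L = 19 → T
  i=20: J-D =  6 → G
  i=21: Y-H = 17 → R
  i=22: U-O =  6 → G
  i=23: G-T = 13 → N
  i=24: Z-X =  2 → C
  i=25: A-Y =  2 → C
  i=26: G-A =  6 → G
  i=27: A-H = 19 → T
  i=28: I-C =  6 → G
  i=29: G-P = 17 → R
  i=30: E-Y =  6 → G
  i=31: X-K = 13 → N
  i=32: R-P =  2 → C
  i=33: F-D =  2 → C
  i=34: S-M =  6 → G
  i=35: O-V = 19 → T
  i=36: D-X =  6 → G
  i=37: T-C = 17 → R
  i=38: T-N =  6 → G
  i=39: D-Q = 13 → N
  i=40: G-E =  2 → C
  i=41: F-D =  2 → C
  i=42: S-M =  6 → G
  i=43: S-Z = 19 → T
  i=44: L-F =  6 → G
  shifts repeat with period 8: CCGTGRGN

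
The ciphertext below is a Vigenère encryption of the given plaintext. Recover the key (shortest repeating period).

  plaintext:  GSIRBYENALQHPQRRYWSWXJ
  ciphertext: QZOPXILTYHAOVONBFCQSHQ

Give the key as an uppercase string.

  i= 0: Q-G = 10 → K
  i= 1: Z-S =  7 → H
  i= 2: O-I =  6 → G
  i= 3: P-R = 24 → Y
  i= 4: X-B = 22 → W
  i= 5: I-Y = 10 → K
  i= 6: L-E =  7 → H
  i= 7: T-N =  6 → G
  i= 8: Y-A = 24 → Y
  i= 9: H-L = 22 → W
  i=10: A-Q = 10 → K
  i=11: O-H =  7 → H
  i=12: V-P =  6 → G
  i=13: O-Q = 24 → Y
  i=14: N-R = 22 → W
  i=15: B-R = 10 → K
  i=16: F-Y =  7 → H
  i=17: C-W =  6 → G
  i=18: Q-S = 24 → Y
  i=19: S-W = 22 → W
  i=20: H-X = 10 → K
  i=21: Q-J =  7 → H
  shifts repeat with period 5: KHGYW

KHGYW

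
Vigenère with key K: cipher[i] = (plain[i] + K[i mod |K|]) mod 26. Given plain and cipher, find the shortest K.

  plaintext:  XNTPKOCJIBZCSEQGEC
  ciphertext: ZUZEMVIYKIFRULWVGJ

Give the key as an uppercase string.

  i= 0: Z-X =  2 → C
  i= 1: U-N =  7 → H
  i= 2: Z-T =  6 → G
  i= 3: E-P = 15 → P
  i= 4: M-K =  2 → C
  i= 5: V-O =  7 → H
  i= 6: I-C =  6 → G
  i= 7: Y-J = 15 → P
  i= 8: K-I =  2 → C
  i= 9: I-B =  7 → H
  i=10: F-Z =  6 → G
  i=11: R-C = 15 → P
  i=12: U-S =  2 → C
  i=13: L-E =  7 → H
  i=14: W-Q =  6 → G
  i=15: V-G = 15 → P
  i=16: G-E =  2 → C
  i=17: J-C =  7 → H
  shifts repeat with period 4: CHGP

CHGP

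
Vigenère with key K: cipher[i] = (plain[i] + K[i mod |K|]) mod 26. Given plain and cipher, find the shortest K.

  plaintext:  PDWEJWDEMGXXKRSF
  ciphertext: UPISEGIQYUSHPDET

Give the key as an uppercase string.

FMMOVK

  i= 0: U-P =  5 → F
  i= 1: P-D = 12 → M
  i= 2: I-W = 12 → M
  i= 3: S-E = 14 → O
  i= 4: E-J = 21 → V
  i= 5: G-W = 10 → K
  i= 6: I-D =  5 → F
  i= 7: Q-E = 12 → M
  i= 8: Y-M = 12 → M
  i= 9: U-G = 14 → O
  i=10: S-X = 21 → V
  i=11: H-X = 10 → K
  i=12: P-K =  5 → F
  i=13: D-R = 12 → M
  i=14: E-S = 12 → M
  i=15: T-F = 14 → O
  shifts repeat with period 6: FMMOVK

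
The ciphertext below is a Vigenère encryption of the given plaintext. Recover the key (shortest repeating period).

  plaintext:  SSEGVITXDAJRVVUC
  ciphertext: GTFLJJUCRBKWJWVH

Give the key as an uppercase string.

  i= 0: G-S = 14 → O
  i= 1: T-S =  1 → B
  i= 2: F-E =  1 → B
  i= 3: L-G =  5 → F
  i= 4: J-V = 14 → O
  i= 5: J-I =  1 → B
  i= 6: U-T =  1 → B
  i= 7: C-X =  5 → F
  i= 8: R-D = 14 → O
  i= 9: B-A =  1 → B
  i=10: K-J =  1 → B
  i=11: W-R =  5 → F
  i=12: J-V = 14 → O
  i=13: W-V =  1 → B
  i=14: V-U =  1 → B
  i=15: H-C =  5 → F
  shifts repeat with period 4: OBBF

OBBF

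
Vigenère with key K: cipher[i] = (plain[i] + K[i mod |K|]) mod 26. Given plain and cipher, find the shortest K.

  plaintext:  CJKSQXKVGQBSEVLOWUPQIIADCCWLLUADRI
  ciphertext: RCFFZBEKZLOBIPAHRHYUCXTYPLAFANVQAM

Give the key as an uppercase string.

PTVNJEU

  i= 0: R-C = 15 → P
  i= 1: C-J = 19 → T
  i= 2: F-K = 21 → V
  i= 3: F-S = 13 → N
  i= 4: Z-Q =  9 → J
  i= 5: B-X =  4 → E
  i= 6: E-K = 20 → U
  i= 7: K-V = 15 → P
  i= 8: Z-G = 19 → T
  i= 9: L-Q = 21 → V
  i=10: O-B = 13 → N
  i=11: B-S =  9 → J
  i=12: I-E =  4 → E
  i=13: P-V = 20 → U
  i=14: A-L = 15 → P
  i=15: H-O = 19 → T
  i=16: R-W = 21 → V
  i=17: H-U = 13 → N
  i=18: Y-P =  9 → J
  i=19: U-Q =  4 → E
  i=20: C-I = 20 → U
  i=21: X-I = 15 → P
  i=22: T-A = 19 → T
  i=23: Y-D = 21 → V
  i=24: P-C = 13 → N
  i=25: L-C =  9 → J
  i=26: A-W =  4 → E
  i=27: F-L = 20 → U
  i=28: A-L = 15 → P
  i=29: N-U = 19 → T
  i=30: V-A = 21 → V
  i=31: Q-D = 13 → N
  i=32: A-R =  9 → J
  i=33: M-I =  4 → E
  shifts repeat with period 7: PTVNJEU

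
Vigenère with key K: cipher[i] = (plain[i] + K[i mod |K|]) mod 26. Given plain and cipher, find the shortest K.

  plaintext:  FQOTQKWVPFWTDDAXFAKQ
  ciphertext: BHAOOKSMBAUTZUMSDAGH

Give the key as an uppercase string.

WRMVYA

  i= 0: B-F = 22 → W
  i= 1: H-Q = 17 → R
  i= 2: A-O = 12 → M
  i= 3: O-T = 21 → V
  i= 4: O-Q = 24 → Y
  i= 5: K-K =  0 → A
  i= 6: S-W = 22 → W
  i= 7: M-V = 17 → R
  i= 8: B-P = 12 → M
  i= 9: A-F = 21 → V
  i=10: U-W = 24 → Y
  i=11: T-T =  0 → A
  i=12: Z-D = 22 → W
  i=13: U-D = 17 → R
  i=14: M-A = 12 → M
  i=15: S-X = 21 → V
  i=16: D-F = 24 → Y
  i=17: A-A =  0 → A
  i=18: G-K = 22 → W
  i=19: H-Q = 17 → R
  shifts repeat with period 6: WRMVYA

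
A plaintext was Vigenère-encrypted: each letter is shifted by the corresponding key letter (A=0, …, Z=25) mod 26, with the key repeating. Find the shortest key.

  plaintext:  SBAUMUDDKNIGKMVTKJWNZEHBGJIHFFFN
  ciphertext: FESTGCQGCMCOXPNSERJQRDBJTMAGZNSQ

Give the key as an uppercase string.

  i= 0: F-S = 13 → N
  i= 1: E-B =  3 → D
  i= 2: S-A = 18 → S
  i= 3: T-U = 25 → Z
  i= 4: G-M = 20 → U
  i= 5: C-U =  8 → I
  i= 6: Q-D = 13 → N
  i= 7: G-D =  3 → D
  i= 8: C-K = 18 → S
  i= 9: M-N = 25 → Z
  i=10: C-I = 20 → U
  i=11: O-G =  8 → I
  i=12: X-K = 13 → N
  i=13: P-M =  3 → D
  i=14: N-V = 18 → S
  i=15: S-T = 25 → Z
  i=16: E-K = 20 → U
  i=17: R-J =  8 → I
  i=18: J-W = 13 → N
  i=19: Q-N =  3 → D
  i=20: R-Z = 18 → S
  i=21: D-E = 25 → Z
  i=22: B-H = 20 → U
  i=23: J-B =  8 → I
  i=24: T-G = 13 → N
  i=25: M-J =  3 → D
  i=26: A-I = 18 → S
  i=27: G-H = 25 → Z
  i=28: Z-F = 20 → U
  i=29: N-F =  8 → I
  i=30: S-F = 13 → N
  i=31: Q-N =  3 → D
  shifts repeat with period 6: NDSZUI

NDSZUI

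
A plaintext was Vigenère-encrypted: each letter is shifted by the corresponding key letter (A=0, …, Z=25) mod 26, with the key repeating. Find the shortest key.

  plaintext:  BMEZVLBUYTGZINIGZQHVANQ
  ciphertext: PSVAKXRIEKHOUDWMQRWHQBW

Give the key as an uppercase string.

OGRBPMQ

  i= 0: P-B = 14 → O
  i= 1: S-M =  6 → G
  i= 2: V-E = 17 → R
  i= 3: A-Z =  1 → B
  i= 4: K-V = 15 → P
  i= 5: X-L = 12 → M
  i= 6: R-B = 16 → Q
  i= 7: I-U = 14 → O
  i= 8: E-Y =  6 → G
  i= 9: K-T = 17 → R
  i=10: H-G =  1 → B
  i=11: O-Z = 15 → P
  i=12: U-I = 12 → M
  i=13: D-N = 16 → Q
  i=14: W-I = 14 → O
  i=15: M-G =  6 → G
  i=16: Q-Z = 17 → R
  i=17: R-Q =  1 → B
  i=18: W-H = 15 → P
  i=19: H-V = 12 → M
  i=20: Q-A = 16 → Q
  i=21: B-N = 14 → O
  i=22: W-Q =  6 → G
  shifts repeat with period 7: OGRBPMQ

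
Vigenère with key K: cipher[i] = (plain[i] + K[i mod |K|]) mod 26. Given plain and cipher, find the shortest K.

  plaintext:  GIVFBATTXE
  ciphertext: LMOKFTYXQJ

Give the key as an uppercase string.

  i= 0: L-G =  5 → F
  i= 1: M-I =  4 → E
  i= 2: O-V = 19 → T
  i= 3: K-F =  5 → F
  i= 4: F-B =  4 → E
  i= 5: T-A = 19 → T
  i= 6: Y-T =  5 → F
  i= 7: X-T =  4 → E
  i= 8: Q-X = 19 → T
  i= 9: J-E =  5 → F
  shifts repeat with period 3: FET

FET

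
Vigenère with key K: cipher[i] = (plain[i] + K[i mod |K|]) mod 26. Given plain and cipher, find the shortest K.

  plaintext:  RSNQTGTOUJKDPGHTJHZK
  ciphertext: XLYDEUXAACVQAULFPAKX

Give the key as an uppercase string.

GTLNLOEM

  i= 0: X-R =  6 → G
  i= 1: L-S = 19 → T
  i= 2: Y-N = 11 → L
  i= 3: D-Q = 13 → N
  i= 4: E-T = 11 → L
  i= 5: U-G = 14 → O
  i= 6: X-T =  4 → E
  i= 7: A-O = 12 → M
  i= 8: A-U =  6 → G
  i= 9: C-J = 19 → T
  i=10: V-K = 11 → L
  i=11: Q-D = 13 → N
  i=12: A-P = 11 → L
  i=13: U-G = 14 → O
  i=14: L-H =  4 → E
  i=15: F-T = 12 → M
  i=16: P-J =  6 → G
  i=17: A-H = 19 → T
  i=18: K-Z = 11 → L
  i=19: X-K = 13 → N
  shifts repeat with period 8: GTLNLOEM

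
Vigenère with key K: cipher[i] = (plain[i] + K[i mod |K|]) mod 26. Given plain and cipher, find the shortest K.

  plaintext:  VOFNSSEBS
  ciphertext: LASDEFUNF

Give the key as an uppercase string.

QMN

  i= 0: L-V = 16 → Q
  i= 1: A-O = 12 → M
  i= 2: S-F = 13 → N
  i= 3: D-N = 16 → Q
  i= 4: E-S = 12 → M
  i= 5: F-S = 13 → N
  i= 6: U-E = 16 → Q
  i= 7: N-B = 12 → M
  i= 8: F-S = 13 → N
  shifts repeat with period 3: QMN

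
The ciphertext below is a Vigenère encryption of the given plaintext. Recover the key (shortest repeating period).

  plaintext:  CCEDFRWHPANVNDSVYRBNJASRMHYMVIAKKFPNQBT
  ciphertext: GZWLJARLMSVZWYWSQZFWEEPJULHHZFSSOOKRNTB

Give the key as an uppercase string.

EXSIEJV

  i= 0: G-C =  4 → E
  i= 1: Z-C = 23 → X
  i= 2: W-E = 18 → S
  i= 3: L-D =  8 → I
  i= 4: J-F =  4 → E
  i= 5: A-R =  9 → J
  i= 6: R-W = 21 → V
  i= 7: L-H =  4 → E
  i= 8: M-P = 23 → X
  i= 9: S-A = 18 → S
  i=10: V-N =  8 → I
  i=11: Z-V =  4 → E
  i=12: W-N =  9 → J
  i=13: Y-D = 21 → V
  i=14: W-S =  4 → E
  i=15: S-V = 23 → X
  i=16: Q-Y = 18 → S
  i=17: Z-R =  8 → I
  i=18: F-B =  4 → E
  i=19: W-N =  9 → J
  i=20: E-J = 21 → V
  i=21: E-A =  4 → E
  i=22: P-S = 23 → X
  i=23: J-R = 18 → S
  i=24: U-M =  8 → I
  i=25: L-H =  4 → E
  i=26: H-Y =  9 → J
  i=27: H-M = 21 → V
  i=28: Z-V =  4 → E
  i=29: F-I = 23 → X
  i=30: S-A = 18 → S
  i=31: S-K =  8 → I
  i=32: O-K =  4 → E
  i=33: O-F =  9 → J
  i=34: K-P = 21 → V
  i=35: R-N =  4 → E
  i=36: N-Q = 23 → X
  i=37: T-B = 18 → S
  i=38: B-T =  8 → I
  shifts repeat with period 7: EXSIEJV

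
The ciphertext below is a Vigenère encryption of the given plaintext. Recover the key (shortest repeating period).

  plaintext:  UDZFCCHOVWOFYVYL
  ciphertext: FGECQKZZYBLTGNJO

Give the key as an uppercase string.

  i= 0: F-U = 11 → L
  i= 1: G-D =  3 → D
  i= 2: E-Z =  5 → F
  i= 3: C-F = 23 → X
  i= 4: Q-C = 14 → O
  i= 5: K-C =  8 → I
  i= 6: Z-H = 18 → S
  i= 7: Z-O = 11 → L
  i= 8: Y-V =  3 → D
  i= 9: B-W =  5 → F
  i=10: L-O = 23 → X
  i=11: T-F = 14 → O
  i=12: G-Y =  8 → I
  i=13: N-V = 18 → S
  i=14: J-Y = 11 → L
  i=15: O-L =  3 → D
  shifts repeat with period 7: LDFXOIS

LDFXOIS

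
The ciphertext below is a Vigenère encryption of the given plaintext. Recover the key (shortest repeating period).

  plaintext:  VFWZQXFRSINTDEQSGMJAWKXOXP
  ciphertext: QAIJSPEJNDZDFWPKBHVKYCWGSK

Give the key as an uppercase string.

  i= 0: Q-V = 21 → V
  i= 1: A-F = 21 → V
  i= 2: I-W = 12 → M
  i= 3: J-Z = 10 → K
  i= 4: S-Q =  2 → C
  i= 5: P-X = 18 → S
  i= 6: E-F = 25 → Z
  i= 7: J-R = 18 → S
  i= 8: N-S = 21 → V
  i= 9: D-I = 21 → V
  i=10: Z-N = 12 → M
  i=11: D-T = 10 → K
  i=12: F-D =  2 → C
  i=13: W-E = 18 → S
  i=14: P-Q = 25 → Z
  i=15: K-S = 18 → S
  i=16: B-G = 21 → V
  i=17: H-M = 21 → V
  i=18: V-J = 12 → M
  i=19: K-A = 10 → K
  i=20: Y-W =  2 → C
  i=21: C-K = 18 → S
  i=22: W-X = 25 → Z
  i=23: G-O = 18 → S
  i=24: S-X = 21 → V
  i=25: K-P = 21 → V
  shifts repeat with period 8: VVMKCSZS

VVMKCSZS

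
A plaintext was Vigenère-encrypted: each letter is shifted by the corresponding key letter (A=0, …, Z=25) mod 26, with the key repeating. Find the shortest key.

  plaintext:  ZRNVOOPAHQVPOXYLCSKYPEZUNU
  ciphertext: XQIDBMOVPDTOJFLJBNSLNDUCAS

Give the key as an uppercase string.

YZVIN

  i= 0: X-Z = 24 → Y
  i= 1: Q-R = 25 → Z
  i= 2: I-N = 21 → V
  i= 3: D-V =  8 → I
  i= 4: B-O = 13 → N
  i= 5: M-O = 24 → Y
  i= 6: O-P = 25 → Z
  i= 7: V-A = 21 → V
  i= 8: P-H =  8 → I
  i= 9: D-Q = 13 → N
  i=10: T-V = 24 → Y
  i=11: O-P = 25 → Z
  i=12: J-O = 21 → V
  i=13: F-X =  8 → I
  i=14: L-Y = 13 → N
  i=15: J-L = 24 → Y
  i=16: B-C = 25 → Z
  i=17: N-S = 21 → V
  i=18: S-K =  8 → I
  i=19: L-Y = 13 → N
  i=20: N-P = 24 → Y
  i=21: D-E = 25 → Z
  i=22: U-Z = 21 → V
  i=23: C-U =  8 → I
  i=24: A-N = 13 → N
  i=25: S-U = 24 → Y
  shifts repeat with period 5: YZVIN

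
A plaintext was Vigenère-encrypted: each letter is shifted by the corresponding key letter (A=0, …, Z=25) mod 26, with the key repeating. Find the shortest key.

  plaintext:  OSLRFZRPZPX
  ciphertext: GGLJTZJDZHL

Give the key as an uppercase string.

  i= 0: G-O = 18 → S
  i= 1: G-S = 14 → O
  i= 2: L-L =  0 → A
  i= 3: J-R = 18 → S
  i= 4: T-F = 14 → O
  i= 5: Z-Z =  0 → A
  i= 6: J-R = 18 → S
  i= 7: D-P = 14 → O
  i= 8: Z-Z =  0 → A
  i= 9: H-P = 18 → S
  i=10: L-X = 14 → O
  shifts repeat with period 3: SOA

SOA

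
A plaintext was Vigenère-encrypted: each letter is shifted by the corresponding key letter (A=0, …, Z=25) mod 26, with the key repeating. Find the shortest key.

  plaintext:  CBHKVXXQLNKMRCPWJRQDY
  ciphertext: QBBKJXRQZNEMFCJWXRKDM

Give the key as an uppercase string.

OAUA

  i= 0: Q-C = 14 → O
  i= 1: B-B =  0 → A
  i= 2: B-H = 20 → U
  i= 3: K-K =  0 → A
  i= 4: J-V = 14 → O
  i= 5: X-X =  0 → A
  i= 6: R-X = 20 → U
  i= 7: Q-Q =  0 → A
  i= 8: Z-L = 14 → O
  i= 9: N-N =  0 → A
  i=10: E-K = 20 → U
  i=11: M-M =  0 → A
  i=12: F-R = 14 → O
  i=13: C-C =  0 → A
  i=14: J-P = 20 → U
  i=15: W-W =  0 → A
  i=16: X-J = 14 → O
  i=17: R-R =  0 → A
  i=18: K-Q = 20 → U
  i=19: D-D =  0 → A
  i=20: M-Y = 14 → O
  shifts repeat with period 4: OAUA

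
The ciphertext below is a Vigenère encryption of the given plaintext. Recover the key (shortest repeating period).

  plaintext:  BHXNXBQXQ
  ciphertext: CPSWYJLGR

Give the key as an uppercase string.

BIVJ

  i= 0: C-B =  1 → B
  i= 1: P-H =  8 → I
  i= 2: S-X = 21 → V
  i= 3: W-N =  9 → J
  i= 4: Y-X =  1 → B
  i= 5: J-B =  8 → I
  i= 6: L-Q = 21 → V
  i= 7: G-X =  9 → J
  i= 8: R-Q =  1 → B
  shifts repeat with period 4: BIVJ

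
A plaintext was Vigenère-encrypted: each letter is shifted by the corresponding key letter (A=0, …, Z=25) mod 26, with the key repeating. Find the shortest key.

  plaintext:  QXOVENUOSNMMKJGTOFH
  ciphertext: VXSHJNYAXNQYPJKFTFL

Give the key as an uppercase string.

  i= 0: V-Q =  5 → F
  i= 1: X-X =  0 → A
  i= 2: S-O =  4 → E
  i= 3: H-V = 12 → M
  i= 4: J-E =  5 → F
  i= 5: N-N =  0 → A
  i= 6: Y-U =  4 → E
  i= 7: A-O = 12 → M
  i= 8: X-S =  5 → F
  i= 9: N-N =  0 → A
  i=10: Q-M =  4 → E
  i=11: Y-M = 12 → M
  i=12: P-K =  5 → F
  i=13: J-J =  0 → A
  i=14: K-G =  4 → E
  i=15: F-T = 12 → M
  i=16: T-O =  5 → F
  i=17: F-F =  0 → A
  i=18: L-H =  4 → E
  shifts repeat with period 4: FAEM

FAEM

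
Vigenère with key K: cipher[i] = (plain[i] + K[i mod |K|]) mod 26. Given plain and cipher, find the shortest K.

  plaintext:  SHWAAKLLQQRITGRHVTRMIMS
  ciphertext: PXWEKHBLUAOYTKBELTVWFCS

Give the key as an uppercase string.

  i= 0: P-S = 23 → X
  i= 1: X-H = 16 → Q
  i= 2: W-W =  0 → A
  i= 3: E-A =  4 → E
  i= 4: K-A = 10 → K
  i= 5: H-K = 23 → X
  i= 6: B-L = 16 → Q
  i= 7: L-L =  0 → A
  i= 8: U-Q =  4 → E
  i= 9: A-Q = 10 → K
  i=10: O-R = 23 → X
  i=11: Y-I = 16 → Q
  i=12: T-T =  0 → A
  i=13: K-G =  4 → E
  i=14: B-R = 10 → K
  i=15: E-H = 23 → X
  i=16: L-V = 16 → Q
  i=17: T-T =  0 → A
  i=18: V-R =  4 → E
  i=19: W-M = 10 → K
  i=20: F-I = 23 → X
  i=21: C-M = 16 → Q
  i=22: S-S =  0 → A
  shifts repeat with period 5: XQAEK

XQAEK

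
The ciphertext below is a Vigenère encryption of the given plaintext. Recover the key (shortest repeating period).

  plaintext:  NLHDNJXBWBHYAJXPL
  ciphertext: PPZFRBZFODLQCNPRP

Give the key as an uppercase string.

  i= 0: P-N =  2 → C
  i= 1: P-L =  4 → E
  i= 2: Z-H = 18 → S
  i= 3: F-D =  2 → C
  i= 4: R-N =  4 → E
  i= 5: B-J = 18 → S
  i= 6: Z-X =  2 → C
  i= 7: F-B =  4 → E
  i= 8: O-W = 18 → S
  i= 9: D-B =  2 → C
  i=10: L-H =  4 → E
  i=11: Q-Y = 18 → S
  i=12: C-A =  2 → C
  i=13: N-J =  4 → E
  i=14: P-X = 18 → S
  i=15: R-P =  2 → C
  i=16: P-L =  4 → E
  shifts repeat with period 3: CES

CES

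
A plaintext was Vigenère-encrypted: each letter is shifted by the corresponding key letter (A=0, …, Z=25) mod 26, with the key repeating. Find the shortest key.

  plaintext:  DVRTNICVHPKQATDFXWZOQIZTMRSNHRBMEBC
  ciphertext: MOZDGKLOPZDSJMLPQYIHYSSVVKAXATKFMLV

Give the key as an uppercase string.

JTIKTC

  i= 0: M-D =  9 → J
  i= 1: O-V = 19 → T
  i= 2: Z-R =  8 → I
  i= 3: D-T = 10 → K
  i= 4: G-N = 19 → T
  i= 5: K-I =  2 → C
  i= 6: L-C =  9 → J
  i= 7: O-V = 19 → T
  i= 8: P-H =  8 → I
  i= 9: Z-P = 10 → K
  i=10: D-K = 19 → T
  i=11: S-Q =  2 → C
  i=12: J-A =  9 → J
  i=13: M-T = 19 → T
  i=14: L-D =  8 → I
  i=15: P-F = 10 → K
  i=16: Q-X = 19 → T
  i=17: Y-W =  2 → C
  i=18: I-Z =  9 → J
  i=19: H-O = 19 → T
  i=20: Y-Q =  8 → I
  i=21: S-I = 10 → K
  i=22: S-Z = 19 → T
  i=23: V-T =  2 → C
  i=24: V-M =  9 → J
  i=25: K-R = 19 → T
  i=26: A-S =  8 → I
  i=27: X-N = 10 → K
  i=28: A-H = 19 → T
  i=29: T-R =  2 → C
  i=30: K-B =  9 → J
  i=31: F-M = 19 → T
  i=32: M-E =  8 → I
  i=33: L-B = 10 → K
  i=34: V-C = 19 → T
  shifts repeat with period 6: JTIKTC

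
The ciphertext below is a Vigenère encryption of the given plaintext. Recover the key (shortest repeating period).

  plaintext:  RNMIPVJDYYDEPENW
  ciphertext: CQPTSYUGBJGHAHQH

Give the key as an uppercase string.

  i= 0: C-R = 11 → L
  i= 1: Q-N =  3 → D
  i= 2: P-M =  3 → D
  i= 3: T-I = 11 → L
  i= 4: S-P =  3 → D
  i= 5: Y-V =  3 → D
  i= 6: U-J = 11 → L
  i= 7: G-D =  3 → D
  i= 8: B-Y =  3 → D
  i= 9: J-Y = 11 → L
  i=10: G-D =  3 → D
  i=11: H-E =  3 → D
  i=12: A-P = 11 → L
  i=13: H-E =  3 → D
  i=14: Q-N =  3 → D
  i=15: H-W = 11 → L
  shifts repeat with period 3: LDD

LDD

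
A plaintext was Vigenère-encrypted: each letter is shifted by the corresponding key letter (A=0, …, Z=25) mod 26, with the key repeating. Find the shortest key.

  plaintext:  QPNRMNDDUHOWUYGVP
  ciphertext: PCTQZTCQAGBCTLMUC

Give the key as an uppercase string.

ZNG

  i= 0: P-Q = 25 → Z
  i= 1: C-P = 13 → N
  i= 2: T-N =  6 → G
  i= 3: Q-R = 25 → Z
  i= 4: Z-M = 13 → N
  i= 5: T-N =  6 → G
  i= 6: C-D = 25 → Z
  i= 7: Q-D = 13 → N
  i= 8: A-U =  6 → G
  i= 9: G-H = 25 → Z
  i=10: B-O = 13 → N
  i=11: C-W =  6 → G
  i=12: T-U = 25 → Z
  i=13: L-Y = 13 → N
  i=14: M-G =  6 → G
  i=15: U-V = 25 → Z
  i=16: C-P = 13 → N
  shifts repeat with period 3: ZNG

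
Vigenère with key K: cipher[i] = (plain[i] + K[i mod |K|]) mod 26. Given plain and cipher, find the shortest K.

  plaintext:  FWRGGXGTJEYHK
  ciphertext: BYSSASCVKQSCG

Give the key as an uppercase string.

WCBMUV

  i= 0: B-F = 22 → W
  i= 1: Y-W =  2 → C
  i= 2: S-R =  1 → B
  i= 3: S-G = 12 → M
  i= 4: A-G = 20 → U
  i= 5: S-X = 21 → V
  i= 6: C-G = 22 → W
  i= 7: V-T =  2 → C
  i= 8: K-J =  1 → B
  i= 9: Q-E = 12 → M
  i=10: S-Y = 20 → U
  i=11: C-H = 21 → V
  i=12: G-K = 22 → W
  shifts repeat with period 6: WCBMUV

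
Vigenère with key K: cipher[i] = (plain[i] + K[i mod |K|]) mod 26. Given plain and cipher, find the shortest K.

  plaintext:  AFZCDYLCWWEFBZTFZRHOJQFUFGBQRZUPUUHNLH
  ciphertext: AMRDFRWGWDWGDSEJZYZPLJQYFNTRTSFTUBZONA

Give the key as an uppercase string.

  i= 0: A-A =  0 → A
  i= 1: M-F =  7 → H
  i= 2: R-Z = 18 → S
  i= 3: D-C =  1 → B
  i= 4: F-D =  2 → C
  i= 5: R-Y = 19 → T
  i= 6: W-L = 11 → L
  i= 7: G-C =  4 → E
  i= 8: W-W =  0 → A
  i= 9: D-W =  7 → H
  i=10: W-E = 18 → S
  i=11: G-F =  1 → B
  i=12: D-B =  2 → C
  i=13: S-Z = 19 → T
  i=14: E-T = 11 → L
  i=15: J-F =  4 → E
  i=16: Z-Z =  0 → A
  i=17: Y-R =  7 → H
  i=18: Z-H = 18 → S
  i=19: P-O =  1 → B
  i=20: L-J =  2 → C
  i=21: J-Q = 19 → T
  i=22: Q-F = 11 → L
  i=23: Y-U =  4 → E
  i=24: F-F =  0 → A
  i=25: N-G =  7 → H
  i=26: T-B = 18 → S
  i=27: R-Q =  1 → B
  i=28: T-R =  2 → C
  i=29: S-Z = 19 → T
  i=30: F-U = 11 → L
  i=31: T-P =  4 → E
  i=32: U-U =  0 → A
  i=33: B-U =  7 → H
  i=34: Z-H = 18 → S
  i=35: O-N =  1 → B
  i=36: N-L =  2 → C
  i=37: A-H = 19 → T
  shifts repeat with period 8: AHSBCTLE

AHSBCTLE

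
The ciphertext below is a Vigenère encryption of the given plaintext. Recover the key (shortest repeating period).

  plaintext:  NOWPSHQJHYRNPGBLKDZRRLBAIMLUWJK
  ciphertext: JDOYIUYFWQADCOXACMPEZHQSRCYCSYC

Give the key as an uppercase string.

WPSJQNI

  i= 0: J-N = 22 → W
  i= 1: D-O = 15 → P
  i= 2: O-W = 18 → S
  i= 3: Y-P =  9 → J
  i= 4: I-S = 16 → Q
  i= 5: U-H = 13 → N
  i= 6: Y-Q =  8 → I
  i= 7: F-J = 22 → W
  i= 8: W-H = 15 → P
  i= 9: Q-Y = 18 → S
  i=10: A-R =  9 → J
  i=11: D-N = 16 → Q
  i=12: C-P = 13 → N
  i=13: O-G =  8 → I
  i=14: X-B = 22 → W
  i=15: A-L = 15 → P
  i=16: C-K = 18 → S
  i=17: M-D =  9 → J
  i=18: P-Z = 16 → Q
  i=19: E-R = 13 → N
  i=20: Z-R =  8 → I
  i=21: H-L = 22 → W
  i=22: Q-B = 15 → P
  i=23: S-A = 18 → S
  i=24: R-I =  9 → J
  i=25: C-M = 16 → Q
  i=26: Y-L = 13 → N
  i=27: C-U =  8 → I
  i=28: S-W = 22 → W
  i=29: Y-J = 15 → P
  i=30: C-K = 18 → S
  shifts repeat with period 7: WPSJQNI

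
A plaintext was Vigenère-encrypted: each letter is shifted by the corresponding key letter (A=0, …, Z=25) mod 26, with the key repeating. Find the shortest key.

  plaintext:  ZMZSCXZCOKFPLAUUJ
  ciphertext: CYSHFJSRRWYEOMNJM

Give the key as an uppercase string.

  i= 0: C-Z =  3 → D
  i= 1: Y-M = 12 → M
  i= 2: S-Z = 19 → T
  i= 3: H-S = 15 → P
  i= 4: F-C =  3 → D
  i= 5: J-X = 12 → M
  i= 6: S-Z = 19 → T
  i= 7: R-C = 15 → P
  i= 8: R-O =  3 → D
  i= 9: W-K = 12 → M
  i=10: Y-F = 19 → T
  i=11: E-P = 15 → P
  i=12: O-L =  3 → D
  i=13: M-A = 12 → M
  i=14: N-U = 19 → T
  i=15: J-U = 15 → P
  i=16: M-J =  3 → D
  shifts repeat with period 4: DMTP

DMTP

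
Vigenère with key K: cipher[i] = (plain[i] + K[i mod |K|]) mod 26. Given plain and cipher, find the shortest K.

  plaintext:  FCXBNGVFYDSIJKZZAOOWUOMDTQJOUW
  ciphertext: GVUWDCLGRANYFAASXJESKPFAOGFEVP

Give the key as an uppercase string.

  i= 0: G-F =  1 → B
  i= 1: V-C = 19 → T
  i= 2: U-X = 23 → X
  i= 3: W-B = 21 → V
  i= 4: D-N = 16 → Q
  i= 5: C-G = 22 → W
  i= 6: L-V = 16 → Q
  i= 7: G-F =  1 → B
  i= 8: R-Y = 19 → T
  i= 9: A-D = 23 → X
  i=10: N-S = 21 → V
  i=11: Y-I = 16 → Q
  i=12: F-J = 22 → W
  i=13: A-K = 16 → Q
  i=14: A-Z =  1 → B
  i=15: S-Z = 19 → T
  i=16: X-A = 23 → X
  i=17: J-O = 21 → V
  i=18: E-O = 16 → Q
  i=19: S-W = 22 → W
  i=20: K-U = 16 → Q
  i=21: P-O =  1 → B
  i=22: F-M = 19 → T
  i=23: A-D = 23 → X
  i=24: O-T = 21 → V
  i=25: G-Q = 16 → Q
  i=26: F-J = 22 → W
  i=27: E-O = 16 → Q
  i=28: V-U =  1 → B
  i=29: P-W = 19 → T
  shifts repeat with period 7: BTXVQWQ

BTXVQWQ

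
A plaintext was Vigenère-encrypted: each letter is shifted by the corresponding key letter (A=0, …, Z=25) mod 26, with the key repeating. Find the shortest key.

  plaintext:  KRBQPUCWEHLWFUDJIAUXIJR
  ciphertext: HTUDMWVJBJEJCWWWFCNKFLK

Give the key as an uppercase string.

  i= 0: H-K = 23 → X
  i= 1: T-R =  2 → C
  i= 2: U-B = 19 → T
  i= 3: D-Q = 13 → N
  i= 4: M-P = 23 → X
  i= 5: W-U =  2 → C
  i= 6: V-C = 19 → T
  i= 7: J-W = 13 → N
  i= 8: B-E = 23 → X
  i= 9: J-H =  2 → C
  i=10: E-L = 19 → T
  i=11: J-W = 13 → N
  i=12: C-F = 23 → X
  i=13: W-U =  2 → C
  i=14: W-D = 19 → T
  i=15: W-J = 13 → N
  i=16: F-I = 23 → X
  i=17: C-A =  2 → C
  i=18: N-U = 19 → T
  i=19: K-X = 13 → N
  i=20: F-I = 23 → X
  i=21: L-J =  2 → C
  i=22: K-R = 19 → T
  shifts repeat with period 4: XCTN

XCTN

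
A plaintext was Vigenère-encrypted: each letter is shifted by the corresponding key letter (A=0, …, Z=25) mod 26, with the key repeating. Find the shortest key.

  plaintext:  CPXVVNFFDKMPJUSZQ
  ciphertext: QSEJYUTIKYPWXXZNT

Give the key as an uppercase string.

  i= 0: Q-C = 14 → O
  i= 1: S-P =  3 → D
  i= 2: E-X =  7 → H
  i= 3: J-V = 14 → O
  i= 4: Y-V =  3 → D
  i= 5: U-N =  7 → H
  i= 6: T-F = 14 → O
  i= 7: I-F =  3 → D
  i= 8: K-D =  7 → H
  i= 9: Y-K = 14 → O
  i=10: P-M =  3 → D
  i=11: W-P =  7 → H
  i=12: X-J = 14 → O
  i=13: X-U =  3 → D
  i=14: Z-S =  7 → H
  i=15: N-Z = 14 → O
  i=16: T-Q =  3 → D
  shifts repeat with period 3: ODH

ODH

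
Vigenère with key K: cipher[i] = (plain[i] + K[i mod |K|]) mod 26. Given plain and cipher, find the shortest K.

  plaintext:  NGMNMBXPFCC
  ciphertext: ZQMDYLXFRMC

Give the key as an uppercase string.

  i= 0: Z-N = 12 → M
  i= 1: Q-G = 10 → K
  i= 2: M-M =  0 → A
  i= 3: D-N = 16 → Q
  i= 4: Y-M = 12 → M
  i= 5: L-B = 10 → K
  i= 6: X-X =  0 → A
  i= 7: F-P = 16 → Q
  i= 8: R-F = 12 → M
  i= 9: M-C = 10 → K
  i=10: C-C =  0 → A
  shifts repeat with period 4: MKAQ

MKAQ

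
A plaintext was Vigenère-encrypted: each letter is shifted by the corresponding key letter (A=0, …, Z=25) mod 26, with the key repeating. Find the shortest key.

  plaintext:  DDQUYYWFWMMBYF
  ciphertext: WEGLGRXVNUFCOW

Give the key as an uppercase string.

TBQRI

  i= 0: W-D = 19 → T
  i= 1: E-D =  1 → B
  i= 2: G-Q = 16 → Q
  i= 3: L-U = 17 → R
  i= 4: G-Y =  8 → I
  i= 5: R-Y = 19 → T
  i= 6: X-W =  1 → B
  i= 7: V-F = 16 → Q
  i= 8: N-W = 17 → R
  i= 9: U-M =  8 → I
  i=10: F-M = 19 → T
  i=11: C-B =  1 → B
  i=12: O-Y = 16 → Q
  i=13: W-F = 17 → R
  shifts repeat with period 5: TBQRI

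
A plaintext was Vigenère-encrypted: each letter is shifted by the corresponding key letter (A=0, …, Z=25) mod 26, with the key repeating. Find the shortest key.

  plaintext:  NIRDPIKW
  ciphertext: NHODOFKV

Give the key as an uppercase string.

AZX

  i= 0: N-N =  0 → A
  i= 1: H-I = 25 → Z
  i= 2: O-R = 23 → X
  i= 3: D-D =  0 → A
  i= 4: O-P = 25 → Z
  i= 5: F-I = 23 → X
  i= 6: K-K =  0 → A
  i= 7: V-W = 25 → Z
  shifts repeat with period 3: AZX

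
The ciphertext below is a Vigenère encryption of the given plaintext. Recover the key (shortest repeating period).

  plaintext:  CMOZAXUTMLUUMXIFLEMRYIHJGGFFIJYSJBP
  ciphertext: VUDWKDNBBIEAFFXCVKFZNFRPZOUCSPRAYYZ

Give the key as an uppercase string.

  i= 0: V-C = 19 → T
  i= 1: U-M =  8 → I
  i= 2: D-O = 15 → P
  i= 3: W-Z = 23 → X
  i= 4: K-A = 10 → K
  i= 5: D-X =  6 → G
  i= 6: N-U = 19 → T
  i= 7: B-T =  8 → I
  i= 8: B-M = 15 → P
  i= 9: I-L = 23 → X
  i=10: E-U = 10 → K
  i=11: A-U =  6 → G
  i=12: F-M = 19 → T
  i=13: F-X =  8 → I
  i=14: X-I = 15 → P
  i=15: C-F = 23 → X
  i=16: V-L = 10 → K
  i=17: K-E =  6 → G
  i=18: F-M = 19 → T
  i=19: Z-R =  8 → I
  i=20: N-Y = 15 → P
  i=21: F-I = 23 → X
  i=22: R-H = 10 → K
  i=23: P-J =  6 → G
  i=24: Z-G = 19 → T
  i=25: O-G =  8 → I
  i=26: U-F = 15 → P
  i=27: C-F = 23 → X
  i=28: S-I = 10 → K
  i=29: P-J =  6 → G
  i=30: R-Y = 19 → T
  i=31: A-S =  8 → I
  i=32: Y-J = 15 → P
  i=33: Y-B = 23 → X
  i=34: Z-P = 10 → K
  shifts repeat with period 6: TIPXKG

TIPXKG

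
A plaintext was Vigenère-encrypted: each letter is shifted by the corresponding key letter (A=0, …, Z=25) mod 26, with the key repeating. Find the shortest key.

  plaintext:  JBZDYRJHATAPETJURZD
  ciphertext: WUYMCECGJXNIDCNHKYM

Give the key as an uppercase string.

NTZJE

  i= 0: W-J = 13 → N
  i= 1: U-B = 19 → T
  i= 2: Y-Z = 25 → Z
  i= 3: M-D =  9 → J
  i= 4: C-Y =  4 → E
  i= 5: E-R = 13 → N
  i= 6: C-J = 19 → T
  i= 7: G-H = 25 → Z
  i= 8: J-A =  9 → J
  i= 9: X-T =  4 → E
  i=10: N-A = 13 → N
  i=11: I-P = 19 → T
  i=12: D-E = 25 → Z
  i=13: C-T =  9 → J
  i=14: N-J =  4 → E
  i=15: H-U = 13 → N
  i=16: K-R = 19 → T
  i=17: Y-Z = 25 → Z
  i=18: M-D =  9 → J
  shifts repeat with period 5: NTZJE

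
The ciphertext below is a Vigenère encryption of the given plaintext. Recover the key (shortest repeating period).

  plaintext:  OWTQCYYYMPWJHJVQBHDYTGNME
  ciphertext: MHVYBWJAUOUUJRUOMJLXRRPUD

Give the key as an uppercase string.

YLCIZ

  i= 0: M-O = 24 → Y
  i= 1: H-W = 11 → L
  i= 2: V-T =  2 → C
  i= 3: Y-Q =  8 → I
  i= 4: B-C = 25 → Z
  i= 5: W-Y = 24 → Y
  i= 6: J-Y = 11 → L
  i= 7: A-Y =  2 → C
  i= 8: U-M =  8 → I
  i= 9: O-P = 25 → Z
  i=10: U-W = 24 → Y
  i=11: U-J = 11 → L
  i=12: J-H =  2 → C
  i=13: R-J =  8 → I
  i=14: U-V = 25 → Z
  i=15: O-Q = 24 → Y
  i=16: M-B = 11 → L
  i=17: J-H =  2 → C
  i=18: L-D =  8 → I
  i=19: X-Y = 25 → Z
  i=20: R-T = 24 → Y
  i=21: R-G = 11 → L
  i=22: P-N =  2 → C
  i=23: U-M =  8 → I
  i=24: D-E = 25 → Z
  shifts repeat with period 5: YLCIZ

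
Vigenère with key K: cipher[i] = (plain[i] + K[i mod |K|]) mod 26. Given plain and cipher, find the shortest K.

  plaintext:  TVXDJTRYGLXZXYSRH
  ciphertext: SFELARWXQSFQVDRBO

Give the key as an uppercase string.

  i= 0: S-T = 25 → Z
  i= 1: F-V = 10 → K
  i= 2: E-X =  7 → H
  i= 3: L-D =  8 → I
  i= 4: A-J = 17 → R
  i= 5: R-T = 24 → Y
  i= 6: W-R =  5 → F
  i= 7: X-Y = 25 → Z
  i= 8: Q-G = 10 → K
  i= 9: S-L =  7 → H
  i=10: F-X =  8 → I
  i=11: Q-Z = 17 → R
  i=12: V-X = 24 → Y
  i=13: D-Y =  5 → F
  i=14: R-S = 25 → Z
  i=15: B-R = 10 → K
  i=16: O-H =  7 → H
  shifts repeat with period 7: ZKHIRYF

ZKHIRYF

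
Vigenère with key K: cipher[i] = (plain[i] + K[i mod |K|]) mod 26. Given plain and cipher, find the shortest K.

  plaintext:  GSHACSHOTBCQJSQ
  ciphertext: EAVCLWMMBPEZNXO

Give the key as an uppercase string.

  i= 0: E-G = 24 → Y
  i= 1: A-S =  8 → I
  i= 2: V-H = 14 → O
  i= 3: C-A =  2 → C
  i= 4: L-C =  9 → J
  i= 5: W-S =  4 → E
  i= 6: M-H =  5 → F
  i= 7: M-O = 24 → Y
  i= 8: B-T =  8 → I
  i= 9: P-B = 14 → O
  i=10: E-C =  2 → C
  i=11: Z-Q =  9 → J
  i=12: N-J =  4 → E
  i=13: X-S =  5 → F
  i=14: O-Q = 24 → Y
  shifts repeat with period 7: YIOCJEF

YIOCJEF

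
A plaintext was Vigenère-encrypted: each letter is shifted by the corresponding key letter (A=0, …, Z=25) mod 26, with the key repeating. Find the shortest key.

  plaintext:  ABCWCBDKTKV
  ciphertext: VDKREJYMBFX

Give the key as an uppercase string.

VCI

  i= 0: V-A = 21 → V
  i= 1: D-B =  2 → C
  i= 2: K-C =  8 → I
  i= 3: R-W = 21 → V
  i= 4: E-C =  2 → C
  i= 5: J-B =  8 → I
  i= 6: Y-D = 21 → V
  i= 7: M-K =  2 → C
  i= 8: B-T =  8 → I
  i= 9: F-K = 21 → V
  i=10: X-V =  2 → C
  shifts repeat with period 3: VCI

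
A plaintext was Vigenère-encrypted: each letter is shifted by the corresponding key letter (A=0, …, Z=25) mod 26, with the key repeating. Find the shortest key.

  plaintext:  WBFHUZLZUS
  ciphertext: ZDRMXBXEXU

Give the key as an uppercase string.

DCMF

  i= 0: Z-W =  3 → D
  i= 1: D-B =  2 → C
  i= 2: R-F = 12 → M
  i= 3: M-H =  5 → F
  i= 4: X-U =  3 → D
  i= 5: B-Z =  2 → C
  i= 6: X-L = 12 → M
  i= 7: E-Z =  5 → F
  i= 8: X-U =  3 → D
  i= 9: U-S =  2 → C
  shifts repeat with period 4: DCMF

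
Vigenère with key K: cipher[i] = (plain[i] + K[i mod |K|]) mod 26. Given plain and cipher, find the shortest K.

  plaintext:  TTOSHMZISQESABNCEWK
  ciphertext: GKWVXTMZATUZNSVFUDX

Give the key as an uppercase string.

NRIDQH

  i= 0: G-T = 13 → N
  i= 1: K-T = 17 → R
  i= 2: W-O =  8 → I
  i= 3: V-S =  3 → D
  i= 4: X-H = 16 → Q
  i= 5: T-M =  7 → H
  i= 6: M-Z = 13 → N
  i= 7: Z-I = 17 → R
  i= 8: A-S =  8 → I
  i= 9: T-Q =  3 → D
  i=10: U-E = 16 → Q
  i=11: Z-S =  7 → H
  i=12: N-A = 13 → N
  i=13: S-B = 17 → R
  i=14: V-N =  8 → I
  i=15: F-C =  3 → D
  i=16: U-E = 16 → Q
  i=17: D-W =  7 → H
  i=18: X-K = 13 → N
  shifts repeat with period 6: NRIDQH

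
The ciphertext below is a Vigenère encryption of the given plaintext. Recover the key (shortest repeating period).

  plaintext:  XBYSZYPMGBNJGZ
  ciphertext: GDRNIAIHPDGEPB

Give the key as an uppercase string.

  i= 0: G-X =  9 → J
  i= 1: D-B =  2 → C
  i= 2: R-Y = 19 → T
  i= 3: N-S = 21 → V
  i= 4: I-Z =  9 → J
  i= 5: A-Y =  2 → C
  i= 6: I-P = 19 → T
  i= 7: H-M = 21 → V
  i= 8: P-G =  9 → J
  i= 9: D-B =  2 → C
  i=10: G-N = 19 → T
  i=11: E-J = 21 → V
  i=12: P-G =  9 → J
  i=13: B-Z =  2 → C
  shifts repeat with period 4: JCTV

JCTV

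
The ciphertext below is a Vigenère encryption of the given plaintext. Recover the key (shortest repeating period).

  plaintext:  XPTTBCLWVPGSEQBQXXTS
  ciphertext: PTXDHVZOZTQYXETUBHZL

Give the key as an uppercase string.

SEEKGTO

  i= 0: P-X = 18 → S
  i= 1: T-P =  4 → E
  i= 2: X-T =  4 → E
  i= 3: D-T = 10 → K
  i= 4: H-B =  6 → G
  i= 5: V-C = 19 → T
  i= 6: Z-L = 14 → O
  i= 7: O-W = 18 → S
  i= 8: Z-V =  4 → E
  i= 9: T-P =  4 → E
  i=10: Q-G = 10 → K
  i=11: Y-S =  6 → G
  i=12: X-E = 19 → T
  i=13: E-Q = 14 → O
  i=14: T-B = 18 → S
  i=15: U-Q =  4 → E
  i=16: B-X =  4 → E
  i=17: H-X = 10 → K
  i=18: Z-T =  6 → G
  i=19: L-S = 19 → T
  shifts repeat with period 7: SEEKGTO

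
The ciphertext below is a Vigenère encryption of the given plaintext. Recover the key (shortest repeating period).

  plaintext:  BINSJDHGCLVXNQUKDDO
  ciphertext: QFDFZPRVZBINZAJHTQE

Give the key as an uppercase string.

  i= 0: Q-B = 15 → P
  i= 1: F-I = 23 → X
  i= 2: D-N = 16 → Q
  i= 3: F-S = 13 → N
  i= 4: Z-J = 16 → Q
  i= 5: P-D = 12 → M
  i= 6: R-H = 10 → K
  i= 7: V-G = 15 → P
  i= 8: Z-C = 23 → X
  i= 9: B-L = 16 → Q
  i=10: I-V = 13 → N
  i=11: N-X = 16 → Q
  i=12: Z-N = 12 → M
  i=13: A-Q = 10 → K
  i=14: J-U = 15 → P
  i=15: H-K = 23 → X
  i=16: T-D = 16 → Q
  i=17: Q-D = 13 → N
  i=18: E-O = 16 → Q
  shifts repeat with period 7: PXQNQMK

PXQNQMK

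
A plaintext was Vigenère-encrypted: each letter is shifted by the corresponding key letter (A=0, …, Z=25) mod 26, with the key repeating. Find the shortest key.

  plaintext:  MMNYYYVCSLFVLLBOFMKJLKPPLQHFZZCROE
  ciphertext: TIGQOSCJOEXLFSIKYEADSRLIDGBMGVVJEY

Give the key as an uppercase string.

  i= 0: T-M =  7 → H
  i= 1: I-M = 22 → W
  i= 2: G-N = 19 → T
  i= 3: Q-Y = 18 → S
  i= 4: O-Y = 16 → Q
  i= 5: S-Y = 20 → U
  i= 6: C-V =  7 → H
  i= 7: J-C =  7 → H
  i= 8: O-S = 22 → W
  i= 9: E-L = 19 → T
  i=10: X-F = 18 → S
  i=11: L-V = 16 → Q
  i=12: F-L = 20 → U
  i=13: S-L =  7 → H
  i=14: I-B =  7 → H
  i=15: K-O = 22 → W
  i=16: Y-F = 19 → T
  i=17: E-M = 18 → S
  i=18: A-K = 16 → Q
  i=19: D-J = 20 → U
  i=20: S-L =  7 → H
  i=21: R-K =  7 → H
  i=22: L-P = 22 → W
  i=23: I-P = 19 → T
  i=24: D-L = 18 → S
  i=25: G-Q = 16 → Q
  i=26: B-H = 20 → U
  i=27: M-F =  7 → H
  i=28: G-Z =  7 → H
  i=29: V-Z = 22 → W
  i=30: V-C = 19 → T
  i=31: J-R = 18 → S
  i=32: E-O = 16 → Q
  i=33: Y-E = 20 → U
  shifts repeat with period 7: HWTSQUH

HWTSQUH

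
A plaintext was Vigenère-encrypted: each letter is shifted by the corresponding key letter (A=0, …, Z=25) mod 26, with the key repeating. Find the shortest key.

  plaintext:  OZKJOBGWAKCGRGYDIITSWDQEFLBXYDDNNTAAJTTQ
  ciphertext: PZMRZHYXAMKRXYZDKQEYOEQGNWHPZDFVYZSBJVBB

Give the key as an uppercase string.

BACILGS

  i= 0: P-O =  1 → B
  i= 1: Z-Z =  0 → A
  i= 2: M-K =  2 → C
  i= 3: R-J =  8 → I
  i= 4: Z-O = 11 → L
  i= 5: H-B =  6 → G
  i= 6: Y-G = 18 → S
  i= 7: X-W =  1 → B
  i= 8: A-A =  0 → A
  i= 9: M-K =  2 → C
  i=10: K-C =  8 → I
  i=11: R-G = 11 → L
  i=12: X-R =  6 → G
  i=13: Y-G = 18 → S
  i=14: Z-Y =  1 → B
  i=15: D-D =  0 → A
  i=16: K-I =  2 → C
  i=17: Q-I =  8 → I
  i=18: E-T = 11 → L
  i=19: Y-S =  6 → G
  i=20: O-W = 18 → S
  i=21: E-D =  1 → B
  i=22: Q-Q =  0 → A
  i=23: G-E =  2 → C
  i=24: N-F =  8 → I
  i=25: W-L = 11 → L
  i=26: H-B =  6 → G
  i=27: P-X = 18 → S
  i=28: Z-Y =  1 → B
  i=29: D-D =  0 → A
  i=30: F-D =  2 → C
  i=31: V-N =  8 → I
  i=32: Y-N = 11 → L
  i=33: Z-T =  6 → G
  i=34: S-A = 18 → S
  i=35: B-A =  1 → B
  i=36: J-J =  0 → A
  i=37: V-T =  2 → C
  i=38: B-T =  8 → I
  i=39: B-Q = 11 → L
  shifts repeat with period 7: BACILGS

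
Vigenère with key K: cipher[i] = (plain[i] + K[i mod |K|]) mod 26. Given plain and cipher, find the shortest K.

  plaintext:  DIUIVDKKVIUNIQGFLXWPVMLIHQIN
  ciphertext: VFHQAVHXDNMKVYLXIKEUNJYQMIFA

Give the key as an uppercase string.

SXNIF

  i= 0: V-D = 18 → S
  i= 1: F-I = 23 → X
  i= 2: H-U = 13 → N
  i= 3: Q-I =  8 → I
  i= 4: A-V =  5 → F
  i= 5: V-D = 18 → S
  i= 6: H-K = 23 → X
  i= 7: X-K = 13 → N
  i= 8: D-V =  8 → I
  i= 9: N-I =  5 → F
  i=10: M-U = 18 → S
  i=11: K-N = 23 → X
  i=12: V-I = 13 → N
  i=13: Y-Q =  8 → I
  i=14: L-G =  5 → F
  i=15: X-F = 18 → S
  i=16: I-L = 23 → X
  i=17: K-X = 13 → N
  i=18: E-W =  8 → I
  i=19: U-P =  5 → F
  i=20: N-V = 18 → S
  i=21: J-M = 23 → X
  i=22: Y-L = 13 → N
  i=23: Q-I =  8 → I
  i=24: M-H =  5 → F
  i=25: I-Q = 18 → S
  i=26: F-I = 23 → X
  i=27: A-N = 13 → N
  shifts repeat with period 5: SXNIF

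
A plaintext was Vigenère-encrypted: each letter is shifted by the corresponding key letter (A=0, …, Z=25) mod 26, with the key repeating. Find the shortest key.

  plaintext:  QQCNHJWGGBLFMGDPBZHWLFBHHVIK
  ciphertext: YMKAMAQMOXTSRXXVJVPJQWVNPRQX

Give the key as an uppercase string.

IWINFRUG

  i= 0: Y-Q =  8 → I
  i= 1: M-Q = 22 → W
  i= 2: K-C =  8 → I
  i= 3: A-N = 13 → N
  i= 4: M-H =  5 → F
  i= 5: A-J = 17 → R
  i= 6: Q-W = 20 → U
  i= 7: M-G =  6 → G
  i= 8: O-G =  8 → I
  i= 9: X-B = 22 → W
  i=10: T-L =  8 → I
  i=11: S-F = 13 → N
  i=12: R-M =  5 → F
  i=13: X-G = 17 → R
  i=14: X-D = 20 → U
  i=15: V-P =  6 → G
  i=16: J-B =  8 → I
  i=17: V-Z = 22 → W
  i=18: P-H =  8 → I
  i=19: J-W = 13 → N
  i=20: Q-L =  5 → F
  i=21: W-F = 17 → R
  i=22: V-B = 20 → U
  i=23: N-H =  6 → G
  i=24: P-H =  8 → I
  i=25: R-V = 22 → W
  i=26: Q-I =  8 → I
  i=27: X-K = 13 → N
  shifts repeat with period 8: IWINFRUG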